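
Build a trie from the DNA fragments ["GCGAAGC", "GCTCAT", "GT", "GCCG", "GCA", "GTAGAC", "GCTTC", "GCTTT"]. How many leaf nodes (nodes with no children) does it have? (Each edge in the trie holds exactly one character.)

7

Leaves are exactly the stored words that no other stored word extends.
Those words: "GCA", "GCCG", "GCGAAGC", "GCTCAT", "GCTTC", "GCTTT", "GTAGAC"
Leaf count: 7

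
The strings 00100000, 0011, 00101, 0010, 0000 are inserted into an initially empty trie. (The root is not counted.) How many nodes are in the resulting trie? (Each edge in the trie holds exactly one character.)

For each word, the new-node count is its length minus the longest prefix already in the trie:
  "00100000" → 8 new (0, 0, 1, 0, 0, 0, 0, 0)
  "0011" → prefix "001" already present; 1 new (1)
  "00101" → prefix "0010" already present; 1 new (1)
  "0010" → prefix "0010" already present; 0 new (none)
  "0000" → prefix "00" already present; 2 new (0, 0)
Total nodes = 8 + 1 + 1 + 0 + 2 = 12

12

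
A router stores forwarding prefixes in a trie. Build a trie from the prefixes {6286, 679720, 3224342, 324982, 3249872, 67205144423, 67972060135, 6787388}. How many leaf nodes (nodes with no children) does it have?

7

Leaves are exactly the stored words that no other stored word extends.
Those words: "3224342", "324982", "3249872", "6286", "67205144423", "6787388", "67972060135"
Leaf count: 7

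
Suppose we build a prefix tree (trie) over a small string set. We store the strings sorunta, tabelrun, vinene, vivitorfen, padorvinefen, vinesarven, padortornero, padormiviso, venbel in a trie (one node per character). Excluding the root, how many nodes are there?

65

For each word, the new-node count is its length minus the longest prefix already in the trie:
  "sorunta" → 7 new (s, o, r, u, n, t, a)
  "tabelrun" → 8 new (t, a, b, e, l, r, u, n)
  "vinene" → 6 new (v, i, n, e, n, e)
  "vivitorfen" → prefix "vi" already present; 8 new (v, i, t, o, r, f, e, n)
  "padorvinefen" → 12 new (p, a, d, o, r, v, i, n, e, f, e, n)
  "vinesarven" → prefix "vine" already present; 6 new (s, a, r, v, e, n)
  "padortornero" → prefix "pador" already present; 7 new (t, o, r, n, e, r, o)
  "padormiviso" → prefix "pador" already present; 6 new (m, i, v, i, s, o)
  "venbel" → prefix "v" already present; 5 new (e, n, b, e, l)
Total nodes = 7 + 8 + 6 + 8 + 12 + 6 + 7 + 6 + 5 = 65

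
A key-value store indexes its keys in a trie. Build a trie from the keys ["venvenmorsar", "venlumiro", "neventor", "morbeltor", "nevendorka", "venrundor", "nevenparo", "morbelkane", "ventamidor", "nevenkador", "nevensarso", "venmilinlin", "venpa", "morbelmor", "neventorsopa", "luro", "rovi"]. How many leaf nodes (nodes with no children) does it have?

A leaf is a node with no children — equivalently, the end of a word that is not a proper prefix of any other stored word.
Those words: "luro", "morbelkane", "morbelmor", "morbeltor", "nevendorka", "nevenkador", "nevenparo", "nevensarso", "neventorsopa", "rovi", "venlumiro", "venmilinlin", "venpa", "venrundor", "ventamidor", "venvenmorsar"
Leaf count: 16

16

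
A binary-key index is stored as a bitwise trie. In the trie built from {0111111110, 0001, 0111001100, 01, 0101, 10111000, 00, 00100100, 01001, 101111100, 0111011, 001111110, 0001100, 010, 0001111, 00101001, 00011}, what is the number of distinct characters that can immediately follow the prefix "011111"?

Follow the path "011111" to its node, then look at its outgoing edges.
Characters that immediately follow "011111" among the stored strings: {1}.
That node has 1 child edge.

1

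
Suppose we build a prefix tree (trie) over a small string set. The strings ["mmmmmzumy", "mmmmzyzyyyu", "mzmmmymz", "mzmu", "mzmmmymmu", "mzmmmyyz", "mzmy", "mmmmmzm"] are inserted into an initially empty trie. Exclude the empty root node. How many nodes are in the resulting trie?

Insert word by word; a character creates a node only if that edge doesn't already exist:
  "mmmmmzumy" → 9 new (m, m, m, m, m, z, u, m, y)
  "mmmmzyzyyyu" → prefix "mmmm" already present; 7 new (z, y, z, y, y, y, u)
  "mzmmmymz" → prefix "m" already present; 7 new (z, m, m, m, y, m, z)
  "mzmu" → prefix "mzm" already present; 1 new (u)
  "mzmmmymmu" → prefix "mzmmmym" already present; 2 new (m, u)
  "mzmmmyyz" → prefix "mzmmmy" already present; 2 new (y, z)
  "mzmy" → prefix "mzm" already present; 1 new (y)
  "mmmmmzm" → prefix "mmmmmz" already present; 1 new (m)
Total nodes = 9 + 7 + 7 + 1 + 2 + 2 + 1 + 1 = 30

30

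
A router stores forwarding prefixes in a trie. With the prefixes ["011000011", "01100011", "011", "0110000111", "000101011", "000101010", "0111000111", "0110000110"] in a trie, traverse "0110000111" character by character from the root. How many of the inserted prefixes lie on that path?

3

Check each prefix of "0110000111" against the stored set — each match is an end-marker on the path.
Prefixes of the query that are stored words: "011", "011000011", "0110000111"
Count: 3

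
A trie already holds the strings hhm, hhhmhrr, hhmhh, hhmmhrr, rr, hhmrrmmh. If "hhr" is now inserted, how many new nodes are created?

"hh" is already a path in the trie; the remaining "r" must be added.
New nodes needed: |"hhr"| − 2 = 3 − 2 = 1.

1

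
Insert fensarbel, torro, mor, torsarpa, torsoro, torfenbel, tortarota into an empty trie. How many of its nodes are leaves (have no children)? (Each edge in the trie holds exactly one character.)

7

A leaf is a node with no children — equivalently, the end of a word that is not a proper prefix of any other stored word.
Those words: "fensarbel", "mor", "torfenbel", "torro", "torsarpa", "torsoro", "tortarota"
Leaf count: 7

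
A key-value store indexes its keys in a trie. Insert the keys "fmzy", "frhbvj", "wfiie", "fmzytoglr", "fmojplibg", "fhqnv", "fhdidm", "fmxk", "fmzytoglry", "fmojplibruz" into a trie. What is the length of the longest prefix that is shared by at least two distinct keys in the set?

Equivalently: take the maximum, over all pairs, of their longest common prefix length.
e.g. "fmzytoglr" and "fmzytoglry" share the prefix "fmzytoglr" of length 9; no pair shares a longer one.
Longest shared-prefix length: 9

9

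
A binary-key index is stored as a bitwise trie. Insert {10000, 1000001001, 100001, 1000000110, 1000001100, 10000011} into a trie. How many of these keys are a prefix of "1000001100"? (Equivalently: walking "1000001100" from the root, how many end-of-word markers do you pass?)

Walk "1000001100" from the root; an end-of-word marker is hit whenever a stored word is a prefix of "1000001100".
Prefixes of the query that are stored words: "10000", "10000011", "1000001100"
Count: 3

3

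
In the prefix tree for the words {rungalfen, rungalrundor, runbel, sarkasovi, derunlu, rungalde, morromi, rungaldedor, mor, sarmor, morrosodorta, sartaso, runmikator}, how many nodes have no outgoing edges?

11

A leaf is a node with no children — equivalently, the end of a word that is not a proper prefix of any other stored word.
Those words: "derunlu", "morromi", "morrosodorta", "runbel", "rungaldedor", "rungalfen", "rungalrundor", "runmikator", "sarkasovi", "sarmor", "sartaso"
Leaf count: 11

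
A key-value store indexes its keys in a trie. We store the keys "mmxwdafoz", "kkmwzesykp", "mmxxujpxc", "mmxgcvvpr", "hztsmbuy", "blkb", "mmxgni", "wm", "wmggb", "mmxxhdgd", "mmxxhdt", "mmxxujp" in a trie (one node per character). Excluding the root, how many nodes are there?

For each word, the new-node count is its length minus the longest prefix already in the trie:
  "mmxwdafoz" → 9 new (m, m, x, w, d, a, f, o, z)
  "kkmwzesykp" → 10 new (k, k, m, w, z, e, s, y, k, p)
  "mmxxujpxc" → prefix "mmx" already present; 6 new (x, u, j, p, x, c)
  "mmxgcvvpr" → prefix "mmx" already present; 6 new (g, c, v, v, p, r)
  "hztsmbuy" → 8 new (h, z, t, s, m, b, u, y)
  "blkb" → 4 new (b, l, k, b)
  "mmxgni" → prefix "mmxg" already present; 2 new (n, i)
  "wm" → 2 new (w, m)
  "wmggb" → prefix "wm" already present; 3 new (g, g, b)
  "mmxxhdgd" → prefix "mmxx" already present; 4 new (h, d, g, d)
  "mmxxhdt" → prefix "mmxxhd" already present; 1 new (t)
  "mmxxujp" → prefix "mmxxujp" already present; 0 new (none)
Total nodes = 9 + 10 + 6 + 6 + 8 + 4 + 2 + 2 + 3 + 4 + 1 + 0 = 55

55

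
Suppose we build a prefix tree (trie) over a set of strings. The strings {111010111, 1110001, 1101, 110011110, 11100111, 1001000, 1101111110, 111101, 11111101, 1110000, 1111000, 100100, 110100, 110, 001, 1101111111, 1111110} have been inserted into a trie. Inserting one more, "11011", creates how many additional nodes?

0

Every character of "11011" already lies on an existing path (it is a prefix of some stored word).
No new nodes are needed: 0.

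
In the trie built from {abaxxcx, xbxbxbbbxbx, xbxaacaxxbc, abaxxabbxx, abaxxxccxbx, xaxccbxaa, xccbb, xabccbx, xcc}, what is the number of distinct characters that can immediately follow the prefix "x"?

3

Follow the path "x" to its node, then look at its outgoing edges.
Characters that immediately follow "x" among the stored strings: {a, b, c}.
That node has 3 child edges.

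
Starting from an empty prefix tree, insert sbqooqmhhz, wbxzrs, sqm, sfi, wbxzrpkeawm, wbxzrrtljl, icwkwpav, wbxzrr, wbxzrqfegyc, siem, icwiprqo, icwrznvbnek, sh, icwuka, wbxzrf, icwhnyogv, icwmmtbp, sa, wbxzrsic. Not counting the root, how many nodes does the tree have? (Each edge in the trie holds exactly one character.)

For each word, the new-node count is its length minus the longest prefix already in the trie:
  "sbqooqmhhz" → 10 new (s, b, q, o, o, q, m, h, h, z)
  "wbxzrs" → 6 new (w, b, x, z, r, s)
  "sqm" → prefix "s" already present; 2 new (q, m)
  "sfi" → prefix "s" already present; 2 new (f, i)
  "wbxzrpkeawm" → prefix "wbxzr" already present; 6 new (p, k, e, a, w, m)
  "wbxzrrtljl" → prefix "wbxzr" already present; 5 new (r, t, l, j, l)
  "icwkwpav" → 8 new (i, c, w, k, w, p, a, v)
  "wbxzrr" → prefix "wbxzrr" already present; 0 new (none)
  "wbxzrqfegyc" → prefix "wbxzr" already present; 6 new (q, f, e, g, y, c)
  "siem" → prefix "s" already present; 3 new (i, e, m)
  "icwiprqo" → prefix "icw" already present; 5 new (i, p, r, q, o)
  "icwrznvbnek" → prefix "icw" already present; 8 new (r, z, n, v, b, n, e, k)
  "sh" → prefix "s" already present; 1 new (h)
  "icwuka" → prefix "icw" already present; 3 new (u, k, a)
  "wbxzrf" → prefix "wbxzr" already present; 1 new (f)
  "icwhnyogv" → prefix "icw" already present; 6 new (h, n, y, o, g, v)
  "icwmmtbp" → prefix "icw" already present; 5 new (m, m, t, b, p)
  "sa" → prefix "s" already present; 1 new (a)
  "wbxzrsic" → prefix "wbxzrs" already present; 2 new (i, c)
Total nodes = 10 + 6 + 2 + 2 + 6 + 5 + 8 + 0 + 6 + 3 + 5 + 8 + 1 + 3 + 1 + 6 + 5 + 1 + 2 = 80

80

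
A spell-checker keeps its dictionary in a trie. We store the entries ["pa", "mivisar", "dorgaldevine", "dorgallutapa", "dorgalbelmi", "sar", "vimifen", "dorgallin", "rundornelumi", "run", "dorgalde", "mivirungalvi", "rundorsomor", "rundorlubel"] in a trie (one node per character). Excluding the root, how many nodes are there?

Insert word by word; a character creates a node only if that edge doesn't already exist:
  "pa" → 2 new (p, a)
  "mivisar" → 7 new (m, i, v, i, s, a, r)
  "dorgaldevine" → 12 new (d, o, r, g, a, l, d, e, v, i, n, e)
  "dorgallutapa" → prefix "dorgal" already present; 6 new (l, u, t, a, p, a)
  "dorgalbelmi" → prefix "dorgal" already present; 5 new (b, e, l, m, i)
  "sar" → 3 new (s, a, r)
  "vimifen" → 7 new (v, i, m, i, f, e, n)
  "dorgallin" → prefix "dorgall" already present; 2 new (i, n)
  "rundornelumi" → 12 new (r, u, n, d, o, r, n, e, l, u, m, i)
  "run" → prefix "run" already present; 0 new (none)
  "dorgalde" → prefix "dorgalde" already present; 0 new (none)
  "mivirungalvi" → prefix "mivi" already present; 8 new (r, u, n, g, a, l, v, i)
  "rundorsomor" → prefix "rundor" already present; 5 new (s, o, m, o, r)
  "rundorlubel" → prefix "rundor" already present; 5 new (l, u, b, e, l)
Total nodes = 2 + 7 + 12 + 6 + 5 + 3 + 7 + 2 + 12 + 0 + 0 + 8 + 5 + 5 = 74

74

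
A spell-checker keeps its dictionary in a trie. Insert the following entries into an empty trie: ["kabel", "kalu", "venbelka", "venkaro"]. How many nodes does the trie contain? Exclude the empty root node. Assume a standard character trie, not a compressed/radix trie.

Trace insertions, counting only characters that open a new branch:
  "kabel" → 5 new (k, a, b, e, l)
  "kalu" → prefix "ka" already present; 2 new (l, u)
  "venbelka" → 8 new (v, e, n, b, e, l, k, a)
  "venkaro" → prefix "ven" already present; 4 new (k, a, r, o)
Total nodes = 5 + 2 + 8 + 4 = 19

19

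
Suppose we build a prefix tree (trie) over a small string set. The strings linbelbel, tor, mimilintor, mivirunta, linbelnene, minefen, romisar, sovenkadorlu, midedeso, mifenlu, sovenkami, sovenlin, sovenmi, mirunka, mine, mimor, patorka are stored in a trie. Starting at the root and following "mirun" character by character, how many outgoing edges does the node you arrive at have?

1

Follow the path "mirun" to its node, then look at its outgoing edges.
Characters that immediately follow "mirun" among the stored strings: {k}.
That node has 1 child edge.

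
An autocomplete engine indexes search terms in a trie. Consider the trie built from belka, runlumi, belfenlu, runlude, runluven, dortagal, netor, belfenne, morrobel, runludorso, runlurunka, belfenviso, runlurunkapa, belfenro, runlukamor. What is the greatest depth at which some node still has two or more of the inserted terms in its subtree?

10

Look for the deepest trie node that still has at least two words in its subtree.
"runlurunka" and "runlurunkapa" agree on "runlurunka" (10 characters) before diverging; nothing deeper is shared.
Longest shared-prefix length: 10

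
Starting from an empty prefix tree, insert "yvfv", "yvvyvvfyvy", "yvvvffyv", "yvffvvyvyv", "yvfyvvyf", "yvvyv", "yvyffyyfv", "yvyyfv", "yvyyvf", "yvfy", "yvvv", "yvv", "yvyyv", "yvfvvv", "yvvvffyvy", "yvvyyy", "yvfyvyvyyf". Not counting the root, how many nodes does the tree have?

Count nodes per top-level branch (shared prefixes stored once):
  'y'-branch (yvffvvyvyv, yvfv, yvfvvv, yvfy, yvfyvvyf, yvfyvyvyyf, yvv, yvvv, yvvvffyv, yvvvffyvy, yvvyv, yvvyvvfyvy, yvvyyy, yvyffyyfv, yvyyfv, yvyyv, yvyyvf): 51 nodes
Sum: 51

51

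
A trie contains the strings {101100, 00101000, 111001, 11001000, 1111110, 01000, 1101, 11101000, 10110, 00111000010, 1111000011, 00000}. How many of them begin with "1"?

8

Filter for entries beginning with "1":
Matches: "10110", "101100", "11001000", "1101", "111001", "11101000", "1111000011", "1111110"
Count: 8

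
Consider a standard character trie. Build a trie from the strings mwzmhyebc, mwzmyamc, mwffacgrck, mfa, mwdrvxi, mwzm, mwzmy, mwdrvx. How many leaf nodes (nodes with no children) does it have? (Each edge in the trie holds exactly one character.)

Leaves are exactly the stored words that no other stored word extends.
Those words: "mfa", "mwdrvxi", "mwffacgrck", "mwzmhyebc", "mwzmyamc"
Leaf count: 5

5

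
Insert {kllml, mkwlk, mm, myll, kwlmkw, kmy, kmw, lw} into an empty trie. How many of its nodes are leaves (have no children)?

A leaf is a node with no children — equivalently, the end of a word that is not a proper prefix of any other stored word.
Those words: "kllml", "kmw", "kmy", "kwlmkw", "lw", "mkwlk", "mm", "myll"
Leaf count: 8

8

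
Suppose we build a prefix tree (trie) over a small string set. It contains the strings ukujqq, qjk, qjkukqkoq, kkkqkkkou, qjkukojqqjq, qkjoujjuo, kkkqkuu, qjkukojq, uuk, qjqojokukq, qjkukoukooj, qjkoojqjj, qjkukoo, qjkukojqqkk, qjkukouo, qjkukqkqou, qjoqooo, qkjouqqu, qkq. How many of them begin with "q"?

15

Traverse to the node for "q", then collect every word in that subtree.
Words under "q": qjk, qjkoojqjj, qjkukojq, qjkukojqqjq, qjkukojqqkk, qjkukoo, qjkukoukooj, qjkukouo, qjkukqkoq, qjkukqkqou, qjoqooo, qjqojokukq, qkjoujjuo, qkjouqqu, qkq
Count: 15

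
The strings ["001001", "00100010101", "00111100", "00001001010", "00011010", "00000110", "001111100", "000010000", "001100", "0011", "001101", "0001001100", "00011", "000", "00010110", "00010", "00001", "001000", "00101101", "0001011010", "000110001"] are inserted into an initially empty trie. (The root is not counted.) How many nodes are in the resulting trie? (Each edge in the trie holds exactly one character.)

61

Count nodes per top-level branch (shared prefixes stored once):
  '0'-branch (000, 00000110, 00001, 000010000, 00001001010, 00010, 0001001100, 00010110, 0001011010, 00011, 000110001, 00011010, 001000, 00100010101, 001001, 00101101, 0011, 001100, 001101, 00111100, 001111100): 61 nodes
Sum: 61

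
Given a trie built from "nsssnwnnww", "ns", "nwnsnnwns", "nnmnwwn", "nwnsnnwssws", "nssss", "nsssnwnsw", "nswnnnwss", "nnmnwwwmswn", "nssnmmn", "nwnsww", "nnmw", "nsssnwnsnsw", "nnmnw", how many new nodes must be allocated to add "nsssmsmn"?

4

"nsss" is already a path in the trie; the remaining "msmn" must be added.
Each of the 4 remaining characters creates one node.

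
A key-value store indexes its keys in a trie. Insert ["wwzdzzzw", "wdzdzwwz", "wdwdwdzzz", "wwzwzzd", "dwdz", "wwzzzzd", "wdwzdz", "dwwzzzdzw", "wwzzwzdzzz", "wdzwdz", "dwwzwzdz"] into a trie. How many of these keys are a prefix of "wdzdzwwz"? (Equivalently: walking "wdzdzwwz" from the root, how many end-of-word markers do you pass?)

Check each prefix of "wdzdzwwz" against the stored set — each match is an end-marker on the path.
Prefixes of the query that are stored words: "wdzdzwwz"
Count: 1

1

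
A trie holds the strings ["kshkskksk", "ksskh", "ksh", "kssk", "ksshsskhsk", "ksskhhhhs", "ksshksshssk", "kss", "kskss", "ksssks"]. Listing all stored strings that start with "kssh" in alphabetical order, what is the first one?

Words with prefix "kssh", in lexicographic order: "ksshksshssk", "ksshsskhsk"
Position 1: ksshksshssk

ksshksshssk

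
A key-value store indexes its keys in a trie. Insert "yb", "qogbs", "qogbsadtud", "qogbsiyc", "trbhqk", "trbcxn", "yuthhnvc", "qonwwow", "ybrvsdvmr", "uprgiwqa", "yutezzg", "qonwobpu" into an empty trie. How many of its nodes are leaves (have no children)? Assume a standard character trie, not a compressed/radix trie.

A leaf is a node with no children — equivalently, the end of a word that is not a proper prefix of any other stored word.
Those words: "qogbsadtud", "qogbsiyc", "qonwobpu", "qonwwow", "trbcxn", "trbhqk", "uprgiwqa", "ybrvsdvmr", "yutezzg", "yuthhnvc"
Leaf count: 10

10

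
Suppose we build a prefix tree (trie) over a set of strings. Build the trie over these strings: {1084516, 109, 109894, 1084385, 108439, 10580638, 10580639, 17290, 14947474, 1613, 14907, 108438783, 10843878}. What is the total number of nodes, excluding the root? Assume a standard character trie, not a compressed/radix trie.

Insert word by word; a character creates a node only if that edge doesn't already exist:
  "1084516" → 7 new (1, 0, 8, 4, 5, 1, 6)
  "109" → prefix "10" already present; 1 new (9)
  "109894" → prefix "109" already present; 3 new (8, 9, 4)
  "1084385" → prefix "1084" already present; 3 new (3, 8, 5)
  "108439" → prefix "10843" already present; 1 new (9)
  "10580638" → prefix "10" already present; 6 new (5, 8, 0, 6, 3, 8)
  "10580639" → prefix "1058063" already present; 1 new (9)
  "17290" → prefix "1" already present; 4 new (7, 2, 9, 0)
  "14947474" → prefix "1" already present; 7 new (4, 9, 4, 7, 4, 7, 4)
  "1613" → prefix "1" already present; 3 new (6, 1, 3)
  "14907" → prefix "149" already present; 2 new (0, 7)
  "108438783" → prefix "108438" already present; 3 new (7, 8, 3)
  "10843878" → prefix "10843878" already present; 0 new (none)
Total nodes = 7 + 1 + 3 + 3 + 1 + 6 + 1 + 4 + 7 + 3 + 2 + 3 + 0 = 41

41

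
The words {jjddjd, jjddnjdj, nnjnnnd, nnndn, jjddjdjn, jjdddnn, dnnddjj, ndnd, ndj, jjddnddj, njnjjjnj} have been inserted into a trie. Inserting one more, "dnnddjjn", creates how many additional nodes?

1

The longest prefix of "dnnddjjn" already in the trie is "dnnddjj" (length 7).
Each of the 1 remaining characters creates one node.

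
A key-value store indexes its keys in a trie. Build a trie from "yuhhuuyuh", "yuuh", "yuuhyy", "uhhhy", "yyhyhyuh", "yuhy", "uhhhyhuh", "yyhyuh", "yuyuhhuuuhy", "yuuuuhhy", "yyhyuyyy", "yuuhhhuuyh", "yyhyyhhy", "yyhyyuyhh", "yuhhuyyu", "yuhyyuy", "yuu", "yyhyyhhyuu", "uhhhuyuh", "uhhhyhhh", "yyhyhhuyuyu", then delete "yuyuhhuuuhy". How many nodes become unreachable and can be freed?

9

Walk "yuyuhhuuuhy" from the leaf back toward the root, removing each node that no remaining word uses.
The suffix "yuhhuuuhy" (9 nodes) is used only by "yuyuhhuuuhy"; the node for "yu" still has the child "h", so pruning stops there.
Nodes removed: 9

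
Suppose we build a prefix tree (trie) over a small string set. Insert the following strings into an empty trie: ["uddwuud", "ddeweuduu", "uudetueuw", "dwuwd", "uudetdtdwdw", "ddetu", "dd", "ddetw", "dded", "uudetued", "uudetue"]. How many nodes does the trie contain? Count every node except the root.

Count nodes per top-level branch (shared prefixes stored once):
  'd'-branch (dd, dded, ddetu, ddetw, ddeweuduu, dwuwd): 17 nodes
  'u'-branch (uddwuud, uudetdtdwdw, uudetue, uudetued, uudetueuw): 22 nodes
Sum: 39

39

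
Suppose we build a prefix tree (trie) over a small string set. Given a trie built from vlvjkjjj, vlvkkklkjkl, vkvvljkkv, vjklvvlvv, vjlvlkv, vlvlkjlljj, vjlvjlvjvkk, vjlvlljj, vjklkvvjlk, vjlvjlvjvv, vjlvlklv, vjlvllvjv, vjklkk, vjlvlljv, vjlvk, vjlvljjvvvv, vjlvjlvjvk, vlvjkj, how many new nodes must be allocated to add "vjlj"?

"vjl" is already a path in the trie; the remaining "j" must be added.
So 4 − 3 = 1 new nodes.

1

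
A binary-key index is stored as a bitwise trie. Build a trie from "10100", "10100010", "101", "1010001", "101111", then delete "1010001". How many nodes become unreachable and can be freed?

Walk "1010001" from the leaf back toward the root, removing each node that no remaining word uses.
Every node on "1010001" is still needed (e.g. by "10100010"), so nothing is freed.
Nodes removed: 0

0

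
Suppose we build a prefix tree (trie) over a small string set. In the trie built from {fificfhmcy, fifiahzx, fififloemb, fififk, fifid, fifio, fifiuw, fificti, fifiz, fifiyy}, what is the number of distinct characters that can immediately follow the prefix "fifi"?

8

The children of the "fifi" node are the distinct next characters among strings starting with "fifi".
Distinct next characters after "fifi": a, c, d, f, o, u, y, z.
That node has 8 child edges.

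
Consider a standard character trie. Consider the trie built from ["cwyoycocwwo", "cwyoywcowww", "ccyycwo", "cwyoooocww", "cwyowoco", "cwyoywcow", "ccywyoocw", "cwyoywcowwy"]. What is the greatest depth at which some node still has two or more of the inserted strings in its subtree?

The deepest shared node is where two words last agree before diverging.
"cwyoywcowww" and "cwyoywcowwy" agree on "cwyoywcoww" (10 characters) before diverging; nothing deeper is shared.
Longest shared-prefix length: 10

10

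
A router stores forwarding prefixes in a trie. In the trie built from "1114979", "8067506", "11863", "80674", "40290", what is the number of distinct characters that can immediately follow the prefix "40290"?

0

Walk "40290" from the root, arriving at one node.
No stored string extends past "40290".
That node has 0 child edges.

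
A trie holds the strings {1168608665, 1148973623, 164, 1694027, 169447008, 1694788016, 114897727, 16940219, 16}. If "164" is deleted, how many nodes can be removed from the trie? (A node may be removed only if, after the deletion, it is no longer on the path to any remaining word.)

1

A node on "164"'s path can go only if nothing else ends at it or branches off below it.
The suffix "4" (1 node) is used only by "164"; the node for "16" still has the child "9", so pruning stops there.
Nodes removed: 1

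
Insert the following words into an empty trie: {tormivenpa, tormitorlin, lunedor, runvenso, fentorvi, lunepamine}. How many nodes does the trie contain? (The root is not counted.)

Trace insertions, counting only characters that open a new branch:
  "tormivenpa" → 10 new (t, o, r, m, i, v, e, n, p, a)
  "tormitorlin" → prefix "tormi" already present; 6 new (t, o, r, l, i, n)
  "lunedor" → 7 new (l, u, n, e, d, o, r)
  "runvenso" → 8 new (r, u, n, v, e, n, s, o)
  "fentorvi" → 8 new (f, e, n, t, o, r, v, i)
  "lunepamine" → prefix "lune" already present; 6 new (p, a, m, i, n, e)
Total nodes = 10 + 6 + 7 + 8 + 8 + 6 = 45

45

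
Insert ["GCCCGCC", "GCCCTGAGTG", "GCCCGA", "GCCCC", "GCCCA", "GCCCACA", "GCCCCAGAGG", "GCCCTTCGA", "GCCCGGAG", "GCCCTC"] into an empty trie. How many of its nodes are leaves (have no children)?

8

Leaves are exactly the stored words that no other stored word extends.
Those words: "GCCCACA", "GCCCCAGAGG", "GCCCGA", "GCCCGCC", "GCCCGGAG", "GCCCTC", "GCCCTGAGTG", "GCCCTTCGA"
Leaf count: 8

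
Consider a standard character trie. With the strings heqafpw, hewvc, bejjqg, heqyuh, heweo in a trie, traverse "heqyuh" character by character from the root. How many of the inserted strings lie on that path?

1

Check each prefix of "heqyuh" against the stored set — each match is an end-marker on the path.
Prefixes of the query that are stored words: "heqyuh"
Count: 1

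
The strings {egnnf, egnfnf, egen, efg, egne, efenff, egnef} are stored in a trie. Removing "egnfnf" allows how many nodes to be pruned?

3

A node on "egnfnf"'s path can go only if nothing else ends at it or branches off below it.
The suffix "fnf" (3 nodes) is used only by "egnfnf"; the node for "egn" still has the child "n", so pruning stops there.
Nodes removed: 3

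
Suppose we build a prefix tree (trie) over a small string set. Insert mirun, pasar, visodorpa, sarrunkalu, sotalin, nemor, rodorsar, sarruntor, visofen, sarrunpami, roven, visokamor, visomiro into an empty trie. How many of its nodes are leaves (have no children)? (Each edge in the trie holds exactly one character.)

13

A leaf is a node with no children — equivalently, the end of a word that is not a proper prefix of any other stored word.
Those words: "mirun", "nemor", "pasar", "rodorsar", "roven", "sarrunkalu", "sarrunpami", "sarruntor", "sotalin", "visodorpa", "visofen", "visokamor", "visomiro"
Leaf count: 13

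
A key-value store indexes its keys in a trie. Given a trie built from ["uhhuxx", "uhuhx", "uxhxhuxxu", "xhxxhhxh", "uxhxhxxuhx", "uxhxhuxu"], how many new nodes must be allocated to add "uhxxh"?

3

Walking "uhxxh" from the root, the first 2 characters ("uh") follow existing edges; "x" is the first miss.
New nodes needed: |"uhxxh"| − 2 = 5 − 2 = 3.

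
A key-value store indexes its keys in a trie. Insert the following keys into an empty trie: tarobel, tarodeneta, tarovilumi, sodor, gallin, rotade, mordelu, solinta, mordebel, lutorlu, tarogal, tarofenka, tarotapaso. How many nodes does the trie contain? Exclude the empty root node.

For each word, the new-node count is its length minus the longest prefix already in the trie:
  "tarobel" → 7 new (t, a, r, o, b, e, l)
  "tarodeneta" → prefix "taro" already present; 6 new (d, e, n, e, t, a)
  "tarovilumi" → prefix "taro" already present; 6 new (v, i, l, u, m, i)
  "sodor" → 5 new (s, o, d, o, r)
  "gallin" → 6 new (g, a, l, l, i, n)
  "rotade" → 6 new (r, o, t, a, d, e)
  "mordelu" → 7 new (m, o, r, d, e, l, u)
  "solinta" → prefix "so" already present; 5 new (l, i, n, t, a)
  "mordebel" → prefix "morde" already present; 3 new (b, e, l)
  "lutorlu" → 7 new (l, u, t, o, r, l, u)
  "tarogal" → prefix "taro" already present; 3 new (g, a, l)
  "tarofenka" → prefix "taro" already present; 5 new (f, e, n, k, a)
  "tarotapaso" → prefix "taro" already present; 6 new (t, a, p, a, s, o)
Total nodes = 7 + 6 + 6 + 5 + 6 + 6 + 7 + 5 + 3 + 7 + 3 + 5 + 6 = 72

72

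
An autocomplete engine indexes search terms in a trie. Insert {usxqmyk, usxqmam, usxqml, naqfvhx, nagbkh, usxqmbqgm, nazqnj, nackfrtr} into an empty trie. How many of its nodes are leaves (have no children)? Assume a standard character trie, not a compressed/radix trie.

A leaf is a node with no children — equivalently, the end of a word that is not a proper prefix of any other stored word.
Those words: "nackfrtr", "nagbkh", "naqfvhx", "nazqnj", "usxqmam", "usxqmbqgm", "usxqml", "usxqmyk"
Leaf count: 8

8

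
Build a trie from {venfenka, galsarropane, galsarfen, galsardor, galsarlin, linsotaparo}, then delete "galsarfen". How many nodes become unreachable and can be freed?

A node on "galsarfen"'s path can go only if nothing else ends at it or branches off below it.
The suffix "fen" (3 nodes) is used only by "galsarfen"; the node for "galsar" still has the child "r", so pruning stops there.
Nodes removed: 3

3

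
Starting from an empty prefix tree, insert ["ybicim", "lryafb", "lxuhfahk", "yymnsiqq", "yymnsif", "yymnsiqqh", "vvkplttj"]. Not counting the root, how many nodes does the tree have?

36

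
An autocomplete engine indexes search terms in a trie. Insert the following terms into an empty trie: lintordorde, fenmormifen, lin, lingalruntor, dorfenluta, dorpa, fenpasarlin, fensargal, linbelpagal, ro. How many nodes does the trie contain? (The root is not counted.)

67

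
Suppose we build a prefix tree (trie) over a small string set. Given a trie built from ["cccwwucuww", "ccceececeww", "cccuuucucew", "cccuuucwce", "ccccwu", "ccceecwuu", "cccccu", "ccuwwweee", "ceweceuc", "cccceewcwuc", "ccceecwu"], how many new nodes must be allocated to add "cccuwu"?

2

The longest prefix of "cccuwu" already in the trie is "cccu" (length 4).
So 6 − 4 = 2 new nodes.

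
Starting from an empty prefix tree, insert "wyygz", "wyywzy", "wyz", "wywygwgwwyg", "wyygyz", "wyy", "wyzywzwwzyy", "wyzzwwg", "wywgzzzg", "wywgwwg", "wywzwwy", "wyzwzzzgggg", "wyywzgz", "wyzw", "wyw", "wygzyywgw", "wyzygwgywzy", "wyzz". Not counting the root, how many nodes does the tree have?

68

For each word, the new-node count is its length minus the longest prefix already in the trie:
  "wyygz" → 5 new (w, y, y, g, z)
  "wyywzy" → prefix "wyy" already present; 3 new (w, z, y)
  "wyz" → prefix "wy" already present; 1 new (z)
  "wywygwgwwyg" → prefix "wy" already present; 9 new (w, y, g, w, g, w, w, y, g)
  "wyygyz" → prefix "wyyg" already present; 2 new (y, z)
  "wyy" → prefix "wyy" already present; 0 new (none)
  "wyzywzwwzyy" → prefix "wyz" already present; 8 new (y, w, z, w, w, z, y, y)
  "wyzzwwg" → prefix "wyz" already present; 4 new (z, w, w, g)
  "wywgzzzg" → prefix "wyw" already present; 5 new (g, z, z, z, g)
  "wywgwwg" → prefix "wywg" already present; 3 new (w, w, g)
  "wywzwwy" → prefix "wyw" already present; 4 new (z, w, w, y)
  "wyzwzzzgggg" → prefix "wyz" already present; 8 new (w, z, z, z, g, g, g, g)
  "wyywzgz" → prefix "wyywz" already present; 2 new (g, z)
  "wyzw" → prefix "wyzw" already present; 0 new (none)
  "wyw" → prefix "wyw" already present; 0 new (none)
  "wygzyywgw" → prefix "wy" already present; 7 new (g, z, y, y, w, g, w)
  "wyzygwgywzy" → prefix "wyzy" already present; 7 new (g, w, g, y, w, z, y)
  "wyzz" → prefix "wyzz" already present; 0 new (none)
Total nodes = 5 + 3 + 1 + 9 + 2 + 0 + 8 + 4 + 5 + 3 + 4 + 8 + 2 + 0 + 0 + 7 + 7 + 0 = 68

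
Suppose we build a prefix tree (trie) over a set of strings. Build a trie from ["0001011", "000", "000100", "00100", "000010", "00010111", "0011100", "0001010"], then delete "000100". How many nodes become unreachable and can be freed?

Walk "000100" from the leaf back toward the root, removing each node that no remaining word uses.
The suffix "0" (1 node) is used only by "000100"; the node for "00010" still has the child "1", so pruning stops there.
Nodes removed: 1

1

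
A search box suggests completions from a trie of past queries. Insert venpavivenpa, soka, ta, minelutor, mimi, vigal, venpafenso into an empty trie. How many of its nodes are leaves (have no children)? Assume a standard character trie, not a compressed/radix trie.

A leaf is a node with no children — equivalently, the end of a word that is not a proper prefix of any other stored word.
Those words: "mimi", "minelutor", "soka", "ta", "venpafenso", "venpavivenpa", "vigal"
Leaf count: 7

7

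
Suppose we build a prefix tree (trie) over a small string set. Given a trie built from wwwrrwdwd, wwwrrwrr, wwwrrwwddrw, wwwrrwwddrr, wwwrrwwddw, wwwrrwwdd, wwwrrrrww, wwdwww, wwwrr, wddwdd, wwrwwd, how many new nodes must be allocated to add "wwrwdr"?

2

"wwrw" is already a path in the trie; the remaining "dr" must be added.
New nodes needed: |"wwrwdr"| − 4 = 6 − 4 = 2.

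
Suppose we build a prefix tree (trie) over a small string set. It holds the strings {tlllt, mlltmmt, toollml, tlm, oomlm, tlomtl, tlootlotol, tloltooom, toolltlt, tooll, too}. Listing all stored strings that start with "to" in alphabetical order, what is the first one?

Words with prefix "to", in lexicographic order: "too", "tooll", "toollml", "toolltlt"
The 1st is too.

too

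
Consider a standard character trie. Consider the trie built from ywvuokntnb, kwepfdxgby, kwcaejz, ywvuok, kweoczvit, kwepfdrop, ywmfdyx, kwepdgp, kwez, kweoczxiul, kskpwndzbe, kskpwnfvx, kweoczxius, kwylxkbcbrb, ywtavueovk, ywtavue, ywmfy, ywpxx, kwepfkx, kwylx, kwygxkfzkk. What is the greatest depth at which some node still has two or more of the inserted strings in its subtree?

The deepest shared node is where two words last agree before diverging.
e.g. "kweoczxiul" and "kweoczxius" share the prefix "kweoczxiu" of length 9; no pair shares a longer one.
Longest shared-prefix length: 9

9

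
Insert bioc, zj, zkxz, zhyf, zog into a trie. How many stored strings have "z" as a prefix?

Filter for entries beginning with "z":
Matches: "zhyf", "zj", "zkxz", "zog"
Count: 4

4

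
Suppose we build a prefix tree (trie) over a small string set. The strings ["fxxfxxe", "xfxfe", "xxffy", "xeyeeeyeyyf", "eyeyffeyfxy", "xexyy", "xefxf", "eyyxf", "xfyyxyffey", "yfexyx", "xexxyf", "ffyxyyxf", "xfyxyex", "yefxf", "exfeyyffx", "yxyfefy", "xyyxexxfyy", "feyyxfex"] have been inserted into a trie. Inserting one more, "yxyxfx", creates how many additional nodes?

3

The longest prefix of "yxyxfx" already in the trie is "yxy" (length 3).
New nodes needed: |"yxyxfx"| − 3 = 6 − 3 = 3.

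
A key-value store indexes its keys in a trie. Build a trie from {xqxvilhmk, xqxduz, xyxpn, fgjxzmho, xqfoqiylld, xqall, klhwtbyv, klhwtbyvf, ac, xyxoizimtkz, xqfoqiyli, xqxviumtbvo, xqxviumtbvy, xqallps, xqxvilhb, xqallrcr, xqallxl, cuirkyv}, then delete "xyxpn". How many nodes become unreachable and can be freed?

A node on "xyxpn"'s path can go only if nothing else ends at it or branches off below it.
The suffix "pn" (2 nodes) is used only by "xyxpn"; the node for "xyx" still has the child "o", so pruning stops there.
Nodes removed: 2

2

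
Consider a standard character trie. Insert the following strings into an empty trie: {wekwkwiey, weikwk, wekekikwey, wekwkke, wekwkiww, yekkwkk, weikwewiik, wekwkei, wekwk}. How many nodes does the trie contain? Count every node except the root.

Trie structure (* marks end of a word):
(root)
├─ w
│  └─ e
│     ├─ i
│     │  └─ k
│     │     └─ w
│     │        ├─ e
│     │        │  └─ w
│     │        │     └─ i
│     │        │        └─ i
│     │        │           └─ k *
│     │        └─ k *
│     └─ k
│        ├─ e
│        │  └─ k
│        │     └─ i
│        │        └─ k
│        │           └─ w
│        │              └─ e
│        │                 └─ y *
│        └─ w
│           └─ k *
│              ├─ e
│              │  └─ i *
│              ├─ i
│              │  └─ w
│              │     └─ w *
│              ├─ k
│              │  └─ e *
│              └─ w
│                 └─ i
│                    └─ e
│                       └─ y *
└─ y
   └─ e
      └─ k
         └─ k
            └─ w
               └─ k
                  └─ k *
Counting every labelled node above: 39.

39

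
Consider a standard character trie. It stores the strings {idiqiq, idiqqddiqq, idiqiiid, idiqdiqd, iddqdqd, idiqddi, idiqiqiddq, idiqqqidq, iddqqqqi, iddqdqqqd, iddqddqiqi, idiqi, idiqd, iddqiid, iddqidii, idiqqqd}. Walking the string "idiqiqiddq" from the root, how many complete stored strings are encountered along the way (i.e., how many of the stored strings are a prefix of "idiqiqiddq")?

3

Traverse "idiqiqiddq" character by character; count nodes along the way that are marked as word ends.
Prefixes of the query that are stored words: "idiqi", "idiqiq", "idiqiqiddq"
Count: 3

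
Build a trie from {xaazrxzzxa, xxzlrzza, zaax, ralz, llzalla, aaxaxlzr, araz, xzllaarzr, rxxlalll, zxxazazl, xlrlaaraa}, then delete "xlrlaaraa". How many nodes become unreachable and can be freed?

After clearing the end-marker at "xlrlaaraa", prune upward until reaching a node still needed by another word.
The suffix "lrlaaraa" (8 nodes) is used only by "xlrlaaraa"; the node for "x" still has the child "a", so pruning stops there.
Nodes removed: 8

8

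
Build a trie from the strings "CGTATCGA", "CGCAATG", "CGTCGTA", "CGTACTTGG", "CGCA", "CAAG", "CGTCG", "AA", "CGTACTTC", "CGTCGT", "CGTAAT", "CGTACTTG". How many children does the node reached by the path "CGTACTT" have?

2

Follow the path "CGTACTT" to its node, then look at its outgoing edges.
Distinct next characters after "CGTACTT": C, G.
That node has 2 child edges.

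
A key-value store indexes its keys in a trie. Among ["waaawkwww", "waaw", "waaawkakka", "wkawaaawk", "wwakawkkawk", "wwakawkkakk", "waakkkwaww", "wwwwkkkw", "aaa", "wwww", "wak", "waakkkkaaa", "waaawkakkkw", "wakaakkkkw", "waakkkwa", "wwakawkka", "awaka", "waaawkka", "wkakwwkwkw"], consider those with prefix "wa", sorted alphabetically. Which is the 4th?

waaawkwww

Words with prefix "wa", in lexicographic order: "waaawkakka", "waaawkakkkw", "waaawkka", "waaawkwww", "waakkkkaaa", "waakkkwa", "waakkkwaww", "waaw", "wak", "wakaakkkkw"
Position 4: waaawkwww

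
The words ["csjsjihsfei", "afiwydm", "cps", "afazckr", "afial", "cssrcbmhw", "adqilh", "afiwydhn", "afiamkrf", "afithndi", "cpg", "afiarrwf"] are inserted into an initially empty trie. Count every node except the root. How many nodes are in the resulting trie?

Count nodes per top-level branch (shared prefixes stored once):
  'a'-branch (adqilh, afazckr, afial, afiamkrf, afiarrwf, afithndi, afiwydhn, afiwydm): 34 nodes
  'c'-branch (cpg, cps, csjsjihsfei, cssrcbmhw): 21 nodes
Sum: 55

55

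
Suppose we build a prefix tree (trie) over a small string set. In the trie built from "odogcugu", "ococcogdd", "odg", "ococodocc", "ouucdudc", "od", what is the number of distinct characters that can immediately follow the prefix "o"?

The children of the "o" node are the distinct next characters among strings starting with "o".
Distinct next characters after "o": c, d, u.
That node has 3 child edges.

3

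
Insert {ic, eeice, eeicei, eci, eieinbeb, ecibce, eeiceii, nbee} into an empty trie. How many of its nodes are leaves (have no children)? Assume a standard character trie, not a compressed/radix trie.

5

A leaf is a node with no children — equivalently, the end of a word that is not a proper prefix of any other stored word.
Those words: "ecibce", "eeiceii", "eieinbeb", "ic", "nbee"
Leaf count: 5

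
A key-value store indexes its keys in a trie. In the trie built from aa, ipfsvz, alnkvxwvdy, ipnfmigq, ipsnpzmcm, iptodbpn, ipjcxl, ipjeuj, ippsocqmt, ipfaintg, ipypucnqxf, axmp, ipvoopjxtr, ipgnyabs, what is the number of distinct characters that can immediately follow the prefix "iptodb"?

1

Follow the path "iptodb" to its node, then look at its outgoing edges.
Distinct next characters after "iptodb": p.
That node has 1 child edge.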